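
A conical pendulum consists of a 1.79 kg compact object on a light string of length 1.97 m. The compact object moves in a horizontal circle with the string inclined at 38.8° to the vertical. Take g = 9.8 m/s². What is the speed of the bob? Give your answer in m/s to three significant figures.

The radius of the circle is r = L sinθ = 1.97 × sin 38.8° = 1.234 m.
Horizontally T sinθ = mv²/r and vertically T cosθ = mg, so tanθ = v²/(rg).
v = √(r g tanθ) = √(1.234 × 9.8 × 0.8040) = √9.726 = 3.119 m/s.

3.12 m/s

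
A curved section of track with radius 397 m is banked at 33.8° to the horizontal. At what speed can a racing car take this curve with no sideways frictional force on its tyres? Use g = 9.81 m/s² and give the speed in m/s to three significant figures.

On a frictionless banked curve, N sinθ = mv²/r and N cosθ = mg, so tanθ = v²/(rg).
v = √(r g tanθ) = √(397 × 9.81 × tan 33.8°) = √(397 × 9.81 × 0.6694) = √2607 = 51.06 m/s.

51.1 m/s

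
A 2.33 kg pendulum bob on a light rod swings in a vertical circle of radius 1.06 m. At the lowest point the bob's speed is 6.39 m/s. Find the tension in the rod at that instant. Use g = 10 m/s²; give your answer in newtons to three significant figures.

113 N

At the lowest point, T points up (toward the centre) and the weight mg points down (away from the centre), so the net inward force is T − mg = mv²/r.
T = m(v²/r + g) = 2.33 × ((6.39)²/1.06 + 10.0) = 2.33 × (38.52 + 10.0) = 2.33 × 48.52 = 113.1 N.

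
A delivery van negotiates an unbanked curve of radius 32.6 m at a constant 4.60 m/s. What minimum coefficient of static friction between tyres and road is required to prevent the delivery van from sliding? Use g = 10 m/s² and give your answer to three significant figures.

0.0649

Friction provides the centripetal force: μ_s m g = m v²/r, so μ_s = v²/(g r) = (4.600)²/(10.0 × 32.6) = 21.16/326.0 = 0.06491.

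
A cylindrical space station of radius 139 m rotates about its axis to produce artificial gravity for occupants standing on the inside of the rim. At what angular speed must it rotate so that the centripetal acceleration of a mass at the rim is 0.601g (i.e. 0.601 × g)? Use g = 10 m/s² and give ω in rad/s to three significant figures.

Centripetal acceleration a_c = ω²r. Setting ω²r = 0.601g:
ω = √(0.601g / r) = √(0.601 × 10.0 / 139) = √0.04324 = 0.2079 rad/s.

0.208 rad/s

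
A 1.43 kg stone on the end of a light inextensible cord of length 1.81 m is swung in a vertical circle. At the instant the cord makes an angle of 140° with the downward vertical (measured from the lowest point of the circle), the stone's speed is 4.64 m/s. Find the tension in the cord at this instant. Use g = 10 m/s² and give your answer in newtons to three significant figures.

6.06 N

Take the radial direction toward the centre of the circle as positive. The component of the weight along the string toward the centre is −mg cos φ (φ measured from the bottom), so Newton's second law along the string gives T − mg cos φ = m v²/r.
cos 140° = -0.7660, so T = m(v²/r + g cos φ) = 1.43 × ((4.64)²/1.81 + 10.0 × -0.7660) = 1.43 × (11.89 + (-7.660)) = 1.43 × 4.234 = 6.055 N.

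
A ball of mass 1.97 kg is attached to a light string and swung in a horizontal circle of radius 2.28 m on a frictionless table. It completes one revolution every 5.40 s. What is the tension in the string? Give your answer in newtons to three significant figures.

v = 2πr/T = 2π × 2.28/5.40 = 2.653 m/s.
The tension is the only horizontal force, so it supplies the full centripetal force: T = m v²/r = 1.97 × (2.653)²/2.28 = 1.97 × 7.038/2.28 = 6.081 N.

6.08 N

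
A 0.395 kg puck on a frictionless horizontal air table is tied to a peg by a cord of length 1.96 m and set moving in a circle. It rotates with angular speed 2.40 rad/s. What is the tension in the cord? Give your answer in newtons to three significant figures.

4.46 N

v = ωr = 2.40 × 1.96 = 4.704 m/s.
The tension is the only horizontal force, so it supplies the full centripetal force: T = m v²/r = 0.395 × (4.704)²/1.96 = 0.395 × 22.13/1.96 = 4.459 N.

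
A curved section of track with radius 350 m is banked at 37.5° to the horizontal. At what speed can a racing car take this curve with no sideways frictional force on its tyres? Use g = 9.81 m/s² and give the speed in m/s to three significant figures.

51.3 m/s

On a frictionless banked curve, N sinθ = mv²/r and N cosθ = mg, so tanθ = v²/(rg).
v = √(r g tanθ) = √(350 × 9.81 × tan 37.5°) = √(350 × 9.81 × 0.7673) = √2635 = 51.33 m/s.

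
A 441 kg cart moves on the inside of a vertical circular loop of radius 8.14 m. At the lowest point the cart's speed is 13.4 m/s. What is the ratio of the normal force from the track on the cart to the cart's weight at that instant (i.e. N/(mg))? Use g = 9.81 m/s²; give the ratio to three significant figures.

At the bottom, N − mg = mv²/r, so N = m(v²/r + g) and N/(mg) = v²/(rg) + 1 = (13.4)²/(8.14 × 9.81) + 1 = 2.249 + 1 = 3.249.

3.25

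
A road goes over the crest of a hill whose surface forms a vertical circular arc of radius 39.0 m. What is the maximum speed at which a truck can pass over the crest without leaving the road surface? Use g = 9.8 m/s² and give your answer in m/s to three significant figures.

19.5 m/s

At the crest the centre of the circle is below the truck, so the net downward (centripetal) force is mg − N = mv²/r.
The truck leaves the road when N → 0, giving v_max = √(g r) = √(9.8 × 39.0) = 19.55 m/s.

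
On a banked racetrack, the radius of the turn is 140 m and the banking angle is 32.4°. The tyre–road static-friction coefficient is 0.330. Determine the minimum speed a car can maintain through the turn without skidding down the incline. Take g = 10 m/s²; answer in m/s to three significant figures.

At the minimum speed, friction acts up the slope at its limiting value f = μN. Radially (horizontal, toward centre): N sinθ − μN cosθ = mv²/r. Vertically: N cosθ + μN sinθ = mg.
Dividing: v² = r g (sinθ − μcosθ)/(cosθ + μsinθ).
sinθ − μcosθ = 0.5358 − 0.330×0.8443 = 0.2572; cosθ + μsinθ = 0.8443 + 0.330×0.5358 = 1.021.
v² = 140 × 10.0 × 0.2572/1.021 = 352.6 m²/s², so v = 18.78 m/s.

18.8 m/s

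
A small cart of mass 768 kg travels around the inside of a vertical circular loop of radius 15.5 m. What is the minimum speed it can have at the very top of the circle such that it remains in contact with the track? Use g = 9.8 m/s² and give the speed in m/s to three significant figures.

12.3 m/s

At the highest point the centre is directly below, so both the weight and N act inward: N + mg = mv²/r.
At minimum speed N → 0, so mg = mv_min²/r ⇒ v_min = √(g r) = √(9.8 × 15.5) = 12.32 m/s.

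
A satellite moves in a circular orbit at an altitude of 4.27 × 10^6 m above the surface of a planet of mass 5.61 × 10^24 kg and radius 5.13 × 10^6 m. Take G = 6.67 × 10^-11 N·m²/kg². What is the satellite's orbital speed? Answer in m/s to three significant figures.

6310 m/s

Orbital radius r = R + h = 5.13 × 10^6 + 4.27 × 10^6 = 9.400 × 10^6 m.
Gravity supplies the centripetal force: G M m / r² = m v² / r, so v = √(GM/r).
v = √(6.67 × 10^-11 × 5.61 × 10^24 / 9.400 × 10^6) = √(3.981 × 10^7) = 6309 m/s.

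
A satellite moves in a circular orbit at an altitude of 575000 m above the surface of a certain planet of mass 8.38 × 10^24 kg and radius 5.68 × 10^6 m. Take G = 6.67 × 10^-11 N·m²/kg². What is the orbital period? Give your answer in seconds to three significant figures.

4160 s

r = R + h = 5.68 × 10^6 + 575000 = 6.255 × 10^6 m. Gravity provides the centripetal force: G M m / r² = m v² / r ⇒ v = √(GM/r) = 9453 m/s.
T = 2πr/v = 2π × 6.255 × 10^6 / 9453 = 4158 s.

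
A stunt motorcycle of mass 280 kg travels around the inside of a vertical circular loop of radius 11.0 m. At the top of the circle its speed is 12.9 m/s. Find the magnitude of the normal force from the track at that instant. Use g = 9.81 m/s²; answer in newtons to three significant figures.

At the top, both N and the weight mg point inward (toward the centre), so N + mg = mv²/r.
N = m(v²/r − g) = 280 × ((12.9)²/11.0 − 9.81) = 280 × (15.13 − 9.81) = 280 × 5.318 = 1489 N.

1490 N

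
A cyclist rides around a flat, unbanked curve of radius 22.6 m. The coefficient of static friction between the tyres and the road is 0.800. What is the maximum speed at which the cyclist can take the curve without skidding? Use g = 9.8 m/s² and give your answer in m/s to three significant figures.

The only inward force on a level bend is static friction, so at the limit f_s = μ_s N = μ_s m g = m v²/r.
Mass cancels: v_max = √(μ_s g r) = √(0.800 × 9.8 × 22.6) = √177.2 = 13.31 m/s.

13.3 m/s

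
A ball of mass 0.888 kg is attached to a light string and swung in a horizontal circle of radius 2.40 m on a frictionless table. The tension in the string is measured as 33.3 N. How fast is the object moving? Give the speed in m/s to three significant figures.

T = m v²/r ⇒ v = √(T r / m) = √(33.3 × 2.40 / 0.888) = √90.00 = 9.487 m/s.

9.49 m/s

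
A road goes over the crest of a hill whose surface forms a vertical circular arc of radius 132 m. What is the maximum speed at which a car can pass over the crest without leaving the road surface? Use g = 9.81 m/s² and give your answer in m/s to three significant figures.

At the crest the centre of the circle is below the car, so the net downward (centripetal) force is mg − N = mv²/r.
The car leaves the road when N → 0, giving v_max = √(g r) = √(9.81 × 132) = 35.98 m/s.

36.0 m/s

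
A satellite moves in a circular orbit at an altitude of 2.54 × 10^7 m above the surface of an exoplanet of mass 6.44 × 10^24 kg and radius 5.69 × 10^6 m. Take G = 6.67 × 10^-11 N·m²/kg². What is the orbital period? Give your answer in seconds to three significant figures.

52600 s

r = R + h = 5.69 × 10^6 + 2.54 × 10^7 = 3.109 × 10^7 m. Gravity provides the centripetal force: G M m / r² = m v² / r ⇒ v = √(GM/r) = 3717 m/s.
T = 2πr/v = 2π × 3.109 × 10^7 / 3717 = 52550 s.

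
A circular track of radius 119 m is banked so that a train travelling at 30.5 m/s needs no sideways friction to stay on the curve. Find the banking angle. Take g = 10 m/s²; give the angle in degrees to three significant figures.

For a frictionless banked turn: horizontally N sinθ = mv²/r and vertically N cosθ = mg.
Dividing: tanθ = v²/(r g) = (30.5)²/(119 × 10.0) = 930.2/1190 = 0.7817.
θ = arctan(0.7817) = 38.02°.

38.0°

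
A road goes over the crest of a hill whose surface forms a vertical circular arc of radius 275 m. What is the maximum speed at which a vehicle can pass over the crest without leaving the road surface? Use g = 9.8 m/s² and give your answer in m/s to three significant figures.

51.9 m/s

At the crest the centre of the circle is below the vehicle, so the net downward (centripetal) force is mg − N = mv²/r.
The vehicle leaves the road when N → 0, giving v_max = √(g r) = √(9.8 × 275) = 51.91 m/s.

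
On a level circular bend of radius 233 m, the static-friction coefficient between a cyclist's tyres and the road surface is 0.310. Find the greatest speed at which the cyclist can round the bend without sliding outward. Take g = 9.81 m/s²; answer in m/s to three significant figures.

On a flat curve, static friction is the only horizontal force, so it must supply the full centripetal force: μ_s m g = m v²/r.
Mass cancels: v_max = √(μ_s g r) = √(0.310 × 9.81 × 233) = √708.6 = 26.62 m/s.

26.6 m/s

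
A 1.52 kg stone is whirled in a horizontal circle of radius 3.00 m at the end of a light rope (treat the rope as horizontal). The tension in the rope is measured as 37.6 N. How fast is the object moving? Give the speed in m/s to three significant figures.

T = m v²/r ⇒ v = √(T r / m) = √(37.6 × 3.00 / 1.52) = √74.21 = 8.615 m/s.

8.61 m/s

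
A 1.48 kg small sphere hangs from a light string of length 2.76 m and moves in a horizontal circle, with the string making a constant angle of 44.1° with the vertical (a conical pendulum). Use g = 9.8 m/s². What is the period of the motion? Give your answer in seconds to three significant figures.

2.83 s

r = L sinθ = 1.921 m. From T sinθ = mω²r and T cosθ = mg: tanθ = ω²r/g, so ω² = g tanθ / r = g/(L cosθ).
ω = √(g/(L cosθ)) = √(9.8/(2.76 × 0.7181)) = √4.944 = 2.224 rad/s.
Period = 2π/ω = 2.826 s.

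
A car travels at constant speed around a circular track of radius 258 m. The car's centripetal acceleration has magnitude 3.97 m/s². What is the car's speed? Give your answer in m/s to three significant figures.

32.0 m/s

a_c = v²/r ⇒ v = √(a_c · r) = √(3.97 × 258) = √1024 = 32.00 m/s.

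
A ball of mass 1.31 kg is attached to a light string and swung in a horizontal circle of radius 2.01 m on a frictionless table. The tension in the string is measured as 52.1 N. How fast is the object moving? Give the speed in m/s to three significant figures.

8.94 m/s

T = m v²/r ⇒ v = √(T r / m) = √(52.1 × 2.01 / 1.31) = √79.94 = 8.941 m/s.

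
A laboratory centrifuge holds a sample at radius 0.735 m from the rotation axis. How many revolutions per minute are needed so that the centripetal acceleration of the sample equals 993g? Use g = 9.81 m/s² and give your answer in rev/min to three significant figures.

1100 rev/min

Require ω²r = 993g, so ω = √(993 × 9.81/0.735) = 115.1 rad/s.
In rev/min: ω × 60/(2π) = 115.1 × 60/(2π) = 1099 rev/min.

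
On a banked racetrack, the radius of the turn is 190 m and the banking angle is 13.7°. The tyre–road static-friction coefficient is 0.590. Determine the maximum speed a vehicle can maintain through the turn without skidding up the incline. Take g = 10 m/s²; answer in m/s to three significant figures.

At the maximum speed, friction acts down the slope at its limiting value f = μN. Radially (horizontal, toward centre): N sinθ + μN cosθ = mv²/r. Vertically: N cosθ − μN sinθ = mg.
Dividing: v² = r g (sinθ + μcosθ)/(cosθ − μsinθ).
sinθ + μcosθ = 0.2368 + 0.590×0.9715 = 0.8101; cosθ − μsinθ = 0.9715 − 0.590×0.2368 = 0.8318.
v² = 190 × 10.0 × 0.8101/0.8318 = 1850 m²/s², so v = 43.02 m/s.

43.0 m/s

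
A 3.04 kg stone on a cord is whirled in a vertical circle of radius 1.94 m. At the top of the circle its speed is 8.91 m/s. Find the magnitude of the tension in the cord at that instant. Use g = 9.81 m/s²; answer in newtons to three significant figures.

94.6 N

At the top, both T and the weight mg point inward (toward the centre), so T + mg = mv²/r.
T = m(v²/r − g) = 3.04 × ((8.91)²/1.94 − 9.81) = 3.04 × (40.92 − 9.81) = 3.04 × 31.11 = 94.58 N.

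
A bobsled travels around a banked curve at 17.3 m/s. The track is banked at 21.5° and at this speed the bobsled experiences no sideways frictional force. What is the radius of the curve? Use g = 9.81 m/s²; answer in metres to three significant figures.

77.5 m

Frictionless banking: tanθ = v²/(rg), so r = v²/(g tanθ).
r = (17.3)²/(9.81 × tan 21.5°) = 299.3/(9.81 × 0.3939) = 299.3/3.864 = 77.45 m.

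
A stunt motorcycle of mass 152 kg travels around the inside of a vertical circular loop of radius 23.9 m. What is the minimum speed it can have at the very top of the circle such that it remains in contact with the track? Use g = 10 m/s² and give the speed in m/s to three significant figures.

At the top, both weight mg and N point toward the centre: N + mg = mv²/r.
At minimum speed N → 0, so mg = mv_min²/r ⇒ v_min = √(g r) = √(10.0 × 23.9) = 15.46 m/s.

15.5 m/s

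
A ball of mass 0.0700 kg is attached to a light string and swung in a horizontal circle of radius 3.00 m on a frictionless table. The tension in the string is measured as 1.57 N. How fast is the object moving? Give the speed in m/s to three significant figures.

8.20 m/s

T = m v²/r ⇒ v = √(T r / m) = √(1.57 × 3.00 / 0.0700) = √67.29 = 8.203 m/s.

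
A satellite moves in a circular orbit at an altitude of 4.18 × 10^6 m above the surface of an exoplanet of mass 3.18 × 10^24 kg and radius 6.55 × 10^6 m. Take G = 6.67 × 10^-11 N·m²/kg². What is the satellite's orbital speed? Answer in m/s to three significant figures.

Orbital radius r = R + h = 6.55 × 10^6 + 4.18 × 10^6 = 1.073 × 10^7 m.
Gravity supplies the centripetal force: G M m / r² = m v² / r, so v = √(GM/r).
v = √(6.67 × 10^-11 × 3.18 × 10^24 / 1.073 × 10^7) = √(1.977 × 10^7) = 4446 m/s.

4450 m/s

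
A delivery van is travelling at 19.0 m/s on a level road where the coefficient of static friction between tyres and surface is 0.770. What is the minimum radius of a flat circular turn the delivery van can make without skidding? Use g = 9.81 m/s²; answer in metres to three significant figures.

47.8 m

At the limit, μ_s m g = m v²/r, so r_min = v²/(μ_s g) = (19.0)²/(0.770 × 9.81) = 361.0/7.554 = 47.79 m.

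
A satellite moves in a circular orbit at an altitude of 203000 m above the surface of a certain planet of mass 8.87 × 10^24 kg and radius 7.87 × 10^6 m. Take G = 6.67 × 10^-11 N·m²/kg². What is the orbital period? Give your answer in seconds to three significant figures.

5930 s

r = R + h = 7.87 × 10^6 + 203000 = 8.073 × 10^6 m. Gravity provides the centripetal force: G M m / r² = m v² / r ⇒ v = √(GM/r) = 8561 m/s.
T = 2πr/v = 2π × 8.073 × 10^6 / 8561 = 5925 s.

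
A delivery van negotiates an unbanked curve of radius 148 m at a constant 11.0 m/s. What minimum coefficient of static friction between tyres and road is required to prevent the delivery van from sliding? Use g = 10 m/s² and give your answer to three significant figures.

Friction provides the centripetal force: μ_s m g = m v²/r, so μ_s = v²/(g r) = (11.00)²/(10.0 × 148) = 121.0/1480 = 0.08176.

0.0818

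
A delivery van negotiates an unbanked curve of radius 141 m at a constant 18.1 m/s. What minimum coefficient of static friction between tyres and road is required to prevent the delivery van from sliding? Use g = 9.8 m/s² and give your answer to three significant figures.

Friction provides the centripetal force: μ_s m g = m v²/r, so μ_s = v²/(g r) = (18.10)²/(9.8 × 141) = 327.6/1382 = 0.2371.

0.237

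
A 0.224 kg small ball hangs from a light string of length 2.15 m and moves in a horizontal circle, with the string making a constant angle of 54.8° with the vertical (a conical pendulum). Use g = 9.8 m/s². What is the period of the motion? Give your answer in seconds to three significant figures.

2.23 s

r = L sinθ = 1.757 m. From T sinθ = mω²r and T cosθ = mg: tanθ = ω²r/g, so ω² = g tanθ / r = g/(L cosθ).
ω = √(g/(L cosθ)) = √(9.8/(2.15 × 0.5764)) = √7.908 = 2.812 rad/s.
Period = 2π/ω = 2.234 s.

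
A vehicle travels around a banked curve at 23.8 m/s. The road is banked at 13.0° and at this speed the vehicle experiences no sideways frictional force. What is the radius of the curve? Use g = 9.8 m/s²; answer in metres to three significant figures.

Frictionless banking: tanθ = v²/(rg), so r = v²/(g tanθ).
r = (23.8)²/(9.8 × tan 13.0°) = 566.4/(9.8 × 0.2309) = 566.4/2.263 = 250.4 m.

250 m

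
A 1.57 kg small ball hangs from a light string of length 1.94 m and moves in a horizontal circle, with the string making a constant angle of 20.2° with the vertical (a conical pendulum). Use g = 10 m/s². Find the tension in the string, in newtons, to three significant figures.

16.7 N

Vertically the bob has no acceleration, so T cosθ = mg.
T = mg/cosθ = 1.57 × 10.0 / cos 20.2° = 15.70/0.9385 = 16.73 N.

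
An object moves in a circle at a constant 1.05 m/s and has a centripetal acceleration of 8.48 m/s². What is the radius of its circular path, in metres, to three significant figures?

0.130 m

a_c = v²/r ⇒ r = v²/a_c = (1.05)²/8.48 = 1.102/8.48 = 0.1300 m.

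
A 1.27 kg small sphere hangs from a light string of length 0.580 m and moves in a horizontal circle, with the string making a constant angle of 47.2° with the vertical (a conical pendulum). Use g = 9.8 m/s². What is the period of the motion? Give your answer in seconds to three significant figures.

1.26 s

r = L sinθ = 0.4256 m. From T sinθ = mω²r and T cosθ = mg: tanθ = ω²r/g, so ω² = g tanθ / r = g/(L cosθ).
ω = √(g/(L cosθ)) = √(9.8/(0.580 × 0.6794)) = √24.87 = 4.987 rad/s.
Period = 2π/ω = 1.260 s.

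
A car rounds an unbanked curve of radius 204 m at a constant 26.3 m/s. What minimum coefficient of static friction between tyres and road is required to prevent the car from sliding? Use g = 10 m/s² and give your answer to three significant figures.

Friction provides the centripetal force: μ_s m g = m v²/r, so μ_s = v²/(g r) = (26.30)²/(10.0 × 204) = 691.7/2040 = 0.3391.

0.339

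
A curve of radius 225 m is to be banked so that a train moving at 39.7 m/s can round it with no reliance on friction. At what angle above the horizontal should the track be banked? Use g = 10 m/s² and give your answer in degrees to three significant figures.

35.0°

With no friction, the horizontal component of the normal force provides the centripetal force: N sinθ = mv²/r, while N cosθ = mg vertically.
Dividing: tanθ = v²/(r g) = (39.7)²/(225 × 10.0) = 1576/2250 = 0.7005.
θ = arctan(0.7005) = 35.01°.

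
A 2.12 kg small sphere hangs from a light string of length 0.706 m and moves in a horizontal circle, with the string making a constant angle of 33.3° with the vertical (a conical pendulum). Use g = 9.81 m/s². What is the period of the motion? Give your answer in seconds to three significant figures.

r = L sinθ = 0.3876 m. From T sinθ = mω²r and T cosθ = mg: tanθ = ω²r/g, so ω² = g tanθ / r = g/(L cosθ).
ω = √(g/(L cosθ)) = √(9.81/(0.706 × 0.8358)) = √16.62 = 4.077 rad/s.
Period = 2π/ω = 1.541 s.

1.54 s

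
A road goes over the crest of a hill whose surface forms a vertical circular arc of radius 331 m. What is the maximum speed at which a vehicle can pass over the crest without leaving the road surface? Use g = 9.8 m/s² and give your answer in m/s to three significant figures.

57.0 m/s

At the crest the centre of the circle is below the vehicle, so the net downward (centripetal) force is mg − N = mv²/r.
The vehicle leaves the road when N → 0, giving v_max = √(g r) = √(9.8 × 331) = 56.95 m/s.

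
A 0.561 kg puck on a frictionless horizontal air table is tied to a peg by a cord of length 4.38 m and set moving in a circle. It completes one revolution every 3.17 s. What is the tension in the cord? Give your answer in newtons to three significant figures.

v = 2πr/T = 2π × 4.38/3.17 = 8.681 m/s.
The tension is the only horizontal force, so it supplies the full centripetal force: T = m v²/r = 0.561 × (8.681)²/4.38 = 0.561 × 75.37/4.38 = 9.653 N.

9.65 N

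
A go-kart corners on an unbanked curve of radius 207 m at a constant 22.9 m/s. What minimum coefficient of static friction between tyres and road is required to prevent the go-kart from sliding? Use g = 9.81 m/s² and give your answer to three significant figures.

Friction provides the centripetal force: μ_s m g = m v²/r, so μ_s = v²/(g r) = (22.90)²/(9.81 × 207) = 524.4/2031 = 0.2582.

0.258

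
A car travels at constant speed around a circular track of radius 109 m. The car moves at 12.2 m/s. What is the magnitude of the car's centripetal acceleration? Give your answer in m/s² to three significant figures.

1.37 m/s²

a_c = v²/r = (12.20)²/109 = 148.8/109 = 1.366 m/s².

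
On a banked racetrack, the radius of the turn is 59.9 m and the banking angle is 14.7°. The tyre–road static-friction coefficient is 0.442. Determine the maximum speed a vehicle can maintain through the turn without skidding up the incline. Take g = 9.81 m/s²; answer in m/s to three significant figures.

21.6 m/s

At the maximum speed, friction acts down the slope at its limiting value f = μN. Radially (horizontal, toward centre): N sinθ + μN cosθ = mv²/r. Vertically: N cosθ − μN sinθ = mg.
Dividing: v² = r g (sinθ + μcosθ)/(cosθ − μsinθ).
sinθ + μcosθ = 0.2538 + 0.442×0.9673 = 0.6813; cosθ − μsinθ = 0.9673 − 0.442×0.2538 = 0.8551.
v² = 59.9 × 9.81 × 0.6813/0.8551 = 468.2 m²/s², so v = 21.64 m/s.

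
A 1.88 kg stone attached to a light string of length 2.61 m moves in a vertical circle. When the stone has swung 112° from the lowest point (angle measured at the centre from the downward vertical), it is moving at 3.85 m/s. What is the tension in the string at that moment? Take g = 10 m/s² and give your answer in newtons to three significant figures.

3.63 N

Take the radial direction toward the centre of the circle as positive. The component of the weight along the string toward the centre is −mg cos φ (φ measured from the bottom), so Newton's second law along the string gives T − mg cos φ = m v²/r.
cos 112° = -0.3746, so T = m(v²/r + g cos φ) = 1.88 × ((3.85)²/2.61 + 10.0 × -0.3746) = 1.88 × (5.679 + (-3.746)) = 1.88 × 1.933 = 3.634 N.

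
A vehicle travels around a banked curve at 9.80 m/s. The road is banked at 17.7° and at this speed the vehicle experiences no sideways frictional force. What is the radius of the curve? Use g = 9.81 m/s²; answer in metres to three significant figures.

30.7 m

Frictionless banking: tanθ = v²/(rg), so r = v²/(g tanθ).
r = (9.80)²/(9.81 × tan 17.7°) = 96.04/(9.81 × 0.3191) = 96.04/3.131 = 30.68 m.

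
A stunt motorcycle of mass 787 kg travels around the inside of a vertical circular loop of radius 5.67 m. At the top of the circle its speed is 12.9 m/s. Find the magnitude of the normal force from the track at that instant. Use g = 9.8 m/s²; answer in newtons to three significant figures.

At the top, both N and the weight mg point inward (toward the centre), so N + mg = mv²/r.
N = m(v²/r − g) = 787 × ((12.9)²/5.67 − 9.8) = 787 × (29.35 − 9.8) = 787 × 19.55 = 15390 N.

15400 N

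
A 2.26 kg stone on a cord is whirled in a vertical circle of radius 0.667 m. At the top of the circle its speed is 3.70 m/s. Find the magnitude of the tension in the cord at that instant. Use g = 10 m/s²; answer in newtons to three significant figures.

23.8 N

At the top, both T and the weight mg point inward (toward the centre), so T + mg = mv²/r.
T = m(v²/r − g) = 2.26 × ((3.70)²/0.667 − 10.0) = 2.26 × (20.52 − 10.0) = 2.26 × 10.52 = 23.79 N.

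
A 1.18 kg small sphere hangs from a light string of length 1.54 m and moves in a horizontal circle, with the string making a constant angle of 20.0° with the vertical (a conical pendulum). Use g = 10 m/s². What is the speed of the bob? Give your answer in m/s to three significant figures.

The radius of the circle is r = L sinθ = 1.54 × sin 20.0° = 0.5267 m.
Horizontally T sinθ = mv²/r and vertically T cosθ = mg, so tanθ = v²/(rg).
v = √(r g tanθ) = √(0.5267 × 10.0 × 0.3640) = √1.917 = 1.385 m/s.

1.38 m/s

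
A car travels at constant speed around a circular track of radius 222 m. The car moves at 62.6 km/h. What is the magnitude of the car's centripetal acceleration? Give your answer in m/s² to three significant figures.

v = 62.6 km/h = 62.6/3.6 = 17.39 m/s.
a_c = v²/r = (17.39)²/222 = 302.4/222 = 1.362 m/s².

1.36 m/s²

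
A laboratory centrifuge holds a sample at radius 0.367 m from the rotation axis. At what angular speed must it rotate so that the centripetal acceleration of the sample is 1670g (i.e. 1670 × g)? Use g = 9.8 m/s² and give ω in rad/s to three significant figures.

211 rad/s

Centripetal acceleration a_c = ω²r. Setting ω²r = 1670g:
ω = √(1670g / r) = √(1670 × 9.8 / 0.367) = √44590 = 211.2 rad/s.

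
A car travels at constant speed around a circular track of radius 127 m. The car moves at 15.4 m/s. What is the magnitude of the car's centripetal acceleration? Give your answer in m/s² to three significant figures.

1.87 m/s²

a_c = v²/r = (15.40)²/127 = 237.2/127 = 1.867 m/s².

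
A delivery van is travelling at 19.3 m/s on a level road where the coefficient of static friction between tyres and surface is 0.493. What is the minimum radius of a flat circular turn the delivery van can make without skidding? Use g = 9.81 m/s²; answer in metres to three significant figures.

77.0 m

At the limit, μ_s m g = m v²/r, so r_min = v²/(μ_s g) = (19.3)²/(0.493 × 9.81) = 372.5/4.836 = 77.02 m.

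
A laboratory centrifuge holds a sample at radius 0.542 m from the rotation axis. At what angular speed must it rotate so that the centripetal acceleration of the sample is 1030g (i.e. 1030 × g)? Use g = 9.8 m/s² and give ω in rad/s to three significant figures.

136 rad/s

Centripetal acceleration a_c = ω²r. Setting ω²r = 1030g:
ω = √(1030g / r) = √(1030 × 9.8 / 0.542) = √18620 = 136.5 rad/s.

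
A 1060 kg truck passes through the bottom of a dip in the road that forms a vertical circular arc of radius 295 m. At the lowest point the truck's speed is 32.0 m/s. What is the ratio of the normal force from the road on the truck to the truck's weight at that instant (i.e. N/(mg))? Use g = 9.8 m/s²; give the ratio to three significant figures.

At the bottom, N − mg = mv²/r, so N = m(v²/r + g) and N/(mg) = v²/(rg) + 1 = (32.0)²/(295 × 9.8) + 1 = 0.3542 + 1 = 1.354.

1.35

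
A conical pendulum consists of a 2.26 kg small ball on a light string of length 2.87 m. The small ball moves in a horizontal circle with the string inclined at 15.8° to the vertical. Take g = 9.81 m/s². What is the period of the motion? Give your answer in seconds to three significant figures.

3.33 s

r = L sinθ = 0.7814 m. From T sinθ = mω²r and T cosθ = mg: tanθ = ω²r/g, so ω² = g tanθ / r = g/(L cosθ).
ω = √(g/(L cosθ)) = √(9.81/(2.87 × 0.9622)) = √3.552 = 1.885 rad/s.
Period = 2π/ω = 3.334 s.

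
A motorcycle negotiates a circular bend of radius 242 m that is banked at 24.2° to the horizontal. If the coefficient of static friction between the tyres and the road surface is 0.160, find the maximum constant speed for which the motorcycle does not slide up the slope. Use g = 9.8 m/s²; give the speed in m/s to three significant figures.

39.5 m/s

At the maximum speed, friction acts down the slope at its limiting value f = μN. Radially (horizontal, toward centre): N sinθ + μN cosθ = mv²/r. Vertically: N cosθ − μN sinθ = mg.
Dividing: v² = r g (sinθ + μcosθ)/(cosθ − μsinθ).
sinθ + μcosθ = 0.4099 + 0.160×0.9121 = 0.5559; cosθ − μsinθ = 0.9121 − 0.160×0.4099 = 0.8465.
v² = 242 × 9.8 × 0.5559/0.8465 = 1557 m²/s², so v = 39.46 m/s.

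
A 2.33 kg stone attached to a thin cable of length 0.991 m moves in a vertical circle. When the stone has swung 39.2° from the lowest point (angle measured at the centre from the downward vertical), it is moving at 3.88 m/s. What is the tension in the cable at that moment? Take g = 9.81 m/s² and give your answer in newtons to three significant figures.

53.1 N

Take the radial direction toward the centre of the circle as positive. The component of the weight along the string toward the centre is −mg cos φ (φ measured from the bottom), so Newton's second law along the string gives T − mg cos φ = m v²/r.
cos 39.2° = 0.7749, so T = m(v²/r + g cos φ) = 2.33 × ((3.88)²/0.991 + 9.81 × 0.7749) = 2.33 × (15.19 + (7.602)) = 2.33 × 22.79 = 53.11 N.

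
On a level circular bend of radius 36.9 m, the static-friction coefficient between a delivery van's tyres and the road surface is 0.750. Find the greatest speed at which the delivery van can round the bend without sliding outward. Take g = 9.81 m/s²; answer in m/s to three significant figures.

16.5 m/s

On a flat curve, static friction is the only horizontal force, so it must supply the full centripetal force: μ_s m g = m v²/r.
Mass cancels: v_max = √(μ_s g r) = √(0.750 × 9.81 × 36.9) = √271.5 = 16.48 m/s.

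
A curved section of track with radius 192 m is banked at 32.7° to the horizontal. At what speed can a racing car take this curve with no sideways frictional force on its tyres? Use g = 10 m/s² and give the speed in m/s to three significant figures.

35.1 m/s

On a frictionless banked curve, N sinθ = mv²/r and N cosθ = mg, so tanθ = v²/(rg).
v = √(r g tanθ) = √(192 × 10.0 × tan 32.7°) = √(192 × 10.0 × 0.6420) = √1233 = 35.11 m/s.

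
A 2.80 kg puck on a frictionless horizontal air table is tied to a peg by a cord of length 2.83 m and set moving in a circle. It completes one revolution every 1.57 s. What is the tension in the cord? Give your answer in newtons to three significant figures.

127 N

v = 2πr/T = 2π × 2.83/1.57 = 11.33 m/s.
The tension is the only horizontal force, so it supplies the full centripetal force: T = m v²/r = 2.80 × (11.33)²/2.83 = 2.80 × 128.3/2.83 = 126.9 N.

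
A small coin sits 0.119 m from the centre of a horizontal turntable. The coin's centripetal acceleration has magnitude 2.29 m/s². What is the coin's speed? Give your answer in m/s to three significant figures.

a_c = v²/r ⇒ v = √(a_c · r) = √(2.29 × 0.119) = √0.2725 = 0.5220 m/s.

0.522 m/s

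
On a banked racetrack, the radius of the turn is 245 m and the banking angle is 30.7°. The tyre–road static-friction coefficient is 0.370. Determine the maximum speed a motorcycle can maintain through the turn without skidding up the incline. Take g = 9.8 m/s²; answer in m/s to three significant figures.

At the maximum speed, friction acts down the slope at its limiting value f = μN. Radially (horizontal, toward centre): N sinθ + μN cosθ = mv²/r. Vertically: N cosθ − μN sinθ = mg.
Dividing: v² = r g (sinθ + μcosθ)/(cosθ − μsinθ).
sinθ + μcosθ = 0.5105 + 0.370×0.8599 = 0.8287; cosθ − μsinθ = 0.8599 − 0.370×0.5105 = 0.6710.
v² = 245 × 9.8 × 0.8287/0.6710 = 2965 m²/s², so v = 54.46 m/s.

54.5 m/s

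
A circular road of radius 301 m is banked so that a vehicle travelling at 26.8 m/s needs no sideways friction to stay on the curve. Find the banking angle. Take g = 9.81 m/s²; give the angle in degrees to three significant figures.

For a frictionless banked turn: horizontally N sinθ = mv²/r and vertically N cosθ = mg.
Dividing: tanθ = v²/(r g) = (26.8)²/(301 × 9.81) = 718.2/2953 = 0.2432.
θ = arctan(0.2432) = 13.67°.

13.7°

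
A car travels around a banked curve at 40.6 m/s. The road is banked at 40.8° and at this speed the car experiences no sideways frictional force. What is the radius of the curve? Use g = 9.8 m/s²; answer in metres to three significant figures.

Frictionless banking: tanθ = v²/(rg), so r = v²/(g tanθ).
r = (40.6)²/(9.8 × tan 40.8°) = 1648/(9.8 × 0.8632) = 1648/8.459 = 194.9 m.

195 m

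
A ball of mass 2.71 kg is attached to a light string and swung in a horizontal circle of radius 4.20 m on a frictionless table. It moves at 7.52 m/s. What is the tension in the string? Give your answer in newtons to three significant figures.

36.5 N

The tension is the only horizontal force, so it supplies the full centripetal force: T = m v²/r = 2.71 × (7.520)²/4.20 = 2.71 × 56.55/4.20 = 36.49 N.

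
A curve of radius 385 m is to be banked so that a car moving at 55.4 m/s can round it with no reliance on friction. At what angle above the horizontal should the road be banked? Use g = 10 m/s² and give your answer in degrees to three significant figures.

For a frictionless banked turn: horizontally N sinθ = mv²/r and vertically N cosθ = mg.
Dividing: tanθ = v²/(r g) = (55.4)²/(385 × 10.0) = 3069/3850 = 0.7972.
θ = arctan(0.7972) = 38.56°.

38.6°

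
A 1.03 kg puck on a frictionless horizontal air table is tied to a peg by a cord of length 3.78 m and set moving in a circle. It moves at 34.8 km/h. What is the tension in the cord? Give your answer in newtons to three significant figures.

v = 34.8 km/h = 34.8/3.6 = 9.667 m/s.
The tension is the only horizontal force, so it supplies the full centripetal force: T = m v²/r = 1.03 × (9.667)²/3.78 = 1.03 × 93.44/3.78 = 25.46 N.

25.5 N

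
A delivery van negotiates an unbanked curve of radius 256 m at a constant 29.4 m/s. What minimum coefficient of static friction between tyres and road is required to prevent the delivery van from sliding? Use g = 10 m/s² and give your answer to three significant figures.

Friction provides the centripetal force: μ_s m g = m v²/r, so μ_s = v²/(g r) = (29.40)²/(10.0 × 256) = 864.4/2560 = 0.3376.

0.338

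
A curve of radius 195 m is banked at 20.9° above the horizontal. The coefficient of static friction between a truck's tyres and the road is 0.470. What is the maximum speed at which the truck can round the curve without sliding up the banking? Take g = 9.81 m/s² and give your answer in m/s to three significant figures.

At the maximum speed, friction acts down the slope at its limiting value f = μN. Radially (horizontal, toward centre): N sinθ + μN cosθ = mv²/r. Vertically: N cosθ − μN sinθ = mg.
Dividing: v² = r g (sinθ + μcosθ)/(cosθ − μsinθ).
sinθ + μcosθ = 0.3567 + 0.470×0.9342 = 0.7958; cosθ − μsinθ = 0.9342 − 0.470×0.3567 = 0.7665.
v² = 195 × 9.81 × 0.7958/0.7665 = 1986 m²/s², so v = 44.56 m/s.

44.6 m/s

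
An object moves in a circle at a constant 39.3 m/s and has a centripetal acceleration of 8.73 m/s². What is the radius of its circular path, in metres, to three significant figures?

a_c = v²/r ⇒ r = v²/a_c = (39.3)²/8.73 = 1544/8.73 = 176.9 m.

177 m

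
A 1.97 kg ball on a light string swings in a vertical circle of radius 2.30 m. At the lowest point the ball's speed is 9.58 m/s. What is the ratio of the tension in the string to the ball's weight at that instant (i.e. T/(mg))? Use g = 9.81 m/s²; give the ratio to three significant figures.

5.07

At the bottom, T − mg = mv²/r, so T = m(v²/r + g) and T/(mg) = v²/(rg) + 1 = (9.58)²/(2.30 × 9.81) + 1 = 4.068 + 1 = 5.068.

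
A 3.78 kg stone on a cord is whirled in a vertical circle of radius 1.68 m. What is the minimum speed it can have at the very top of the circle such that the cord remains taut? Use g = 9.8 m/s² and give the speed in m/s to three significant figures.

At the top, both weight mg and T point toward the centre: T + mg = mv²/r.
At minimum speed T → 0, so mg = mv_min²/r ⇒ v_min = √(g r) = √(9.8 × 1.68) = 4.058 m/s.

4.06 m/s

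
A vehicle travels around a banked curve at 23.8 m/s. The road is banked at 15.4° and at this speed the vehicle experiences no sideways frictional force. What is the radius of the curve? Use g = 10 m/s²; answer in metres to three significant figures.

206 m

Frictionless banking: tanθ = v²/(rg), so r = v²/(g tanθ).
r = (23.8)²/(10.0 × tan 15.4°) = 566.4/(10.0 × 0.2754) = 566.4/2.754 = 205.6 m.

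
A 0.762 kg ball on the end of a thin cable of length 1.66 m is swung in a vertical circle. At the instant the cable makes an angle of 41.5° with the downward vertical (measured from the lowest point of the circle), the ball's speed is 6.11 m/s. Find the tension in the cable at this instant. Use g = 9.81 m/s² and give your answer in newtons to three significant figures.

Take the radial direction toward the centre of the circle as positive. The component of the weight along the string toward the centre is −mg cos φ (φ measured from the bottom), so Newton's second law along the string gives T − mg cos φ = m v²/r.
cos 41.5° = 0.7490, so T = m(v²/r + g cos φ) = 0.762 × ((6.11)²/1.66 + 9.81 × 0.7490) = 0.762 × (22.49 + (7.347)) = 0.762 × 29.84 = 22.74 N.

22.7 N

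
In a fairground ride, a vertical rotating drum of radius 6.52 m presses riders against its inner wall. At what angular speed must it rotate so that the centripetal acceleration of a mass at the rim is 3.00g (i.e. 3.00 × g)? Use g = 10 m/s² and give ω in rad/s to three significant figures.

2.15 rad/s

Centripetal acceleration a_c = ω²r. Setting ω²r = 3.00g:
ω = √(3.00g / r) = √(3.00 × 10.0 / 6.52) = √4.601 = 2.145 rad/s.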